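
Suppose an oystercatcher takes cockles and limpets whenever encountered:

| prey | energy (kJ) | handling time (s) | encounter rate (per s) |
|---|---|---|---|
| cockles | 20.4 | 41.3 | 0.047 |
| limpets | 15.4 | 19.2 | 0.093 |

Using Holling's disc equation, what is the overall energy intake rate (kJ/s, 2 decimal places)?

Energy encountered per unit search time: 0.047×20.4 + 0.093×15.4 = 2.391 kJ/s.
Handling time per unit search time: 0.047×41.3 + 0.093×19.2 = 3.727.
Rate = 2.391/(1 + 3.727) = 0.5058 kJ/s.

0.51 kJ/s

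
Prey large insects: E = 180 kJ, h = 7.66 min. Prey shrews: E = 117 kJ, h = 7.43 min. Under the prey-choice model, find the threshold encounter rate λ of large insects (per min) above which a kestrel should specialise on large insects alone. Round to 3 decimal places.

0.265 per min

Drop shrews once their profitability E₂/h₂ falls below the rate achievable on large insects alone: E₂/h₂ = λE₁/(1 + λh₁).
Solve for λ: λE₁h₂ = E₂(1 + λh₁) → λ(E₁h₂ − E₂h₁) = E₂ → λ = E₂/(E₁h₂ − E₂h₁).
λ = 117/(180×7.43 − 117×7.66) = 117/441.2 = 0.2652 per min.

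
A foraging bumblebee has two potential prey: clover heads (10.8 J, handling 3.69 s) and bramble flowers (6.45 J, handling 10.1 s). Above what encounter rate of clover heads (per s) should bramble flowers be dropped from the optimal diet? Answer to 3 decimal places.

Drop bramble flowers once their profitability E₂/h₂ falls below the rate achievable on clover heads alone: E₂/h₂ = λE₁/(1 + λh₁).
Solve for λ: λE₁h₂ = E₂(1 + λh₁) → λ(E₁h₂ − E₂h₁) = E₂ → λ = E₂/(E₁h₂ − E₂h₁).
λ = 6.45/(10.8×10.1 − 6.45×3.69) = 6.45/85.28 = 0.07563 per s.

0.076 per s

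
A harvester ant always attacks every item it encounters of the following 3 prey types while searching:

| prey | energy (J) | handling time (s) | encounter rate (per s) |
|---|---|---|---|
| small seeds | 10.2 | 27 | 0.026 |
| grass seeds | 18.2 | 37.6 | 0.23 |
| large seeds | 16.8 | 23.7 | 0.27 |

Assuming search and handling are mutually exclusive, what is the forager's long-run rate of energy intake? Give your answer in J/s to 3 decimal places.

R = Σλ_iE_i / (1 + Σλ_ih_i)
Numerator: 0.026×10.2 + 0.23×18.2 + 0.27×16.8 = 8.987
Denominator: 1 + 0.026×27 + 0.23×37.6 + 0.27×23.7 = 16.75
R = 8.987/16.75 = 0.5366 J/s

0.537 J/s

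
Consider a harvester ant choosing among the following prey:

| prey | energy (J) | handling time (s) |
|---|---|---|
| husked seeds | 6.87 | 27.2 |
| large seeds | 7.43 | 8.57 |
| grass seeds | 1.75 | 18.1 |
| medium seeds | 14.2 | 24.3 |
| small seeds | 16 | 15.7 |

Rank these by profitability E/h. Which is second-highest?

In descending order of E/h:
small seeds: 16/15.7 = 1.02 J/s
large seeds: 7.43/8.57 = 0.867 J/s
medium seeds: 14.2/24.3 = 0.584 J/s
husked seeds: 6.87/27.2 = 0.253 J/s
grass seeds: 1.75/18.1 = 0.0967 J/s

large seeds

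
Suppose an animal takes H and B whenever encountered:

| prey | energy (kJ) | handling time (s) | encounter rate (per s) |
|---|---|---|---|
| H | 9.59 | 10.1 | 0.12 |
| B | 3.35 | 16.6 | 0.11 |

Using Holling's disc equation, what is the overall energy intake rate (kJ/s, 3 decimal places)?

0.376 kJ/s

R = (0.12×9.59 + 0.11×3.35) / (1 + 0.12×10.1 + 0.11×16.6) = 1.519/4.038 = 0.3763 kJ/s.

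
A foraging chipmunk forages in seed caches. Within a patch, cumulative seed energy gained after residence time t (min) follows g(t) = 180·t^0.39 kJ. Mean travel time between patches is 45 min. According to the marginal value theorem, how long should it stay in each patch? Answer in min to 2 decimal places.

By the marginal value theorem, leave when the instantaneous gain rate g'(t) equals the habitat-wide average g(t)/(T + t).
g'(t) = 0.39·180·t^-0.61. Setting 0.39·180·t^-0.61 = 180·t^0.39/(45+t) gives 0.39(45+t) = t, so 0.61·t = 0.39×45.
t* = 0.39×45/0.61 = 28.77 min.

28.77 min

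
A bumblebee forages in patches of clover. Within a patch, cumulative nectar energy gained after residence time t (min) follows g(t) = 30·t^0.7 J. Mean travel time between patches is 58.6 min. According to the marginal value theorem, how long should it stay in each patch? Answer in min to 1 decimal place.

By the marginal value theorem, leave when the instantaneous gain rate g'(t) equals the habitat-wide average g(t)/(T + t).
g'(t) = 0.7·30·t^-0.3. Setting 0.7·30·t^-0.3 = 30·t^0.7/(58.6+t) gives 0.7(58.6+t) = t, so 0.30·t = 0.7×58.6.
t* = 0.7×58.6/0.30 = 136.7 min.

136.7 min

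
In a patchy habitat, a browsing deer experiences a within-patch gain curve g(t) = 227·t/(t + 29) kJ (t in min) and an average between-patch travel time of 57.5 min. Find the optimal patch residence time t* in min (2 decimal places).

40.84 min

Optimal t* satisfies g'(t*) = g(t*)/(T + t*).
g'(t) = 227·29/(t + 29)². Setting 227·29/(t+29)² = 227t/[(t+29)(57.5+t)] gives 29(57.5+t) = t(t+29), so t² = 29×57.5 = 1668.
t* = √1668 = 40.84 min.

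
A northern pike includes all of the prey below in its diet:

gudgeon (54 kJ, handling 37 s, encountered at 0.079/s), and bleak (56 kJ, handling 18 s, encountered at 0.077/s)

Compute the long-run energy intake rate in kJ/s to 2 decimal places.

Energy encountered per unit search time: 0.079×54 + 0.077×56 = 8.578 kJ/s.
Handling time per unit search time: 0.079×37 + 0.077×18 = 4.309.
Rate = 8.578/(1 + 4.309) = 1.616 kJ/s.

1.62 kJ/s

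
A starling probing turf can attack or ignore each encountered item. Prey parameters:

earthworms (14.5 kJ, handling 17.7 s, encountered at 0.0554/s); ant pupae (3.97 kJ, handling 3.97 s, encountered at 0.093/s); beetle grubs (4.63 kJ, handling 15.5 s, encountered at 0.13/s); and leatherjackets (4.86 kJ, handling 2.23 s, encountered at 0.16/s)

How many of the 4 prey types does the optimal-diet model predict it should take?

Profitabilities (E/h, kJ/s): leatherjackets 2.18, ant pupae 1, earthworms 0.819, beetle grubs 0.299. Add prey in this order while the next type's profitability exceeds the intake rate on those already taken.
Rate on top 1: 0.5731. ant pupae: 1 > 0.5731 → include.
Rate on top 2: 0.6644. earthworms: 0.819 > 0.6644 → include.
Rate on top 3: 0.7205. beetle grubs: 0.299 < 0.7205 → exclude; stop.
Optimal diet: leatherjackets, ant pupae, earthworms — 3 of 4 types.

3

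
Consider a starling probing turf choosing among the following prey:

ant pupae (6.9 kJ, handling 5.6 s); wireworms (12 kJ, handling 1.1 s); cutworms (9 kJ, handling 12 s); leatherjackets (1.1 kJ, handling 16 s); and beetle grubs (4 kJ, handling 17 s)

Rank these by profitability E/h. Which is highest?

In descending order of E/h:
wireworms: 12/1.1 = 10.9 kJ/s
ant pupae: 6.9/5.6 = 1.23 kJ/s
cutworms: 9/12 = 0.75 kJ/s
beetle grubs: 4/17 = 0.235 kJ/s
leatherjackets: 1.1/16 = 0.0688 kJ/s

wireworms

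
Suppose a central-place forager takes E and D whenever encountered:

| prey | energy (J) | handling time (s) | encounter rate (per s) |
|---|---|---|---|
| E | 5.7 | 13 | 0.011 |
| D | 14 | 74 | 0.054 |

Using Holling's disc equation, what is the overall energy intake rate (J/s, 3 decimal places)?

0.159 J/s

R = (0.011×5.7 + 0.054×14) / (1 + 0.011×13 + 0.054×74) = 0.8187/5.139 = 0.1593 J/s.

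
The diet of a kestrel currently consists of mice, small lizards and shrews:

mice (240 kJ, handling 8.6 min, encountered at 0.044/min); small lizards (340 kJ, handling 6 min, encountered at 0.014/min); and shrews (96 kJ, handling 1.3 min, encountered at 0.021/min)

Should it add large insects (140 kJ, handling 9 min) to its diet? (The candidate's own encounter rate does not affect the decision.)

On mice, small lizards and shrews alone, R = ΣλE/(1+Σλh) = 17.34/1.49 = 11.64 kJ/min.
large insects: E/h = 140/9 = 15.56 kJ/min.
15.56 > 11.64, so adding large insects raises the average — include it.

Yes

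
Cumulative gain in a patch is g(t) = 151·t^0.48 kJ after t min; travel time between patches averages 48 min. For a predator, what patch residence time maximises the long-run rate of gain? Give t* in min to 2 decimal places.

Maximise g(t)/(T+t): set derivative to zero → g'(t)(T+t) = g(t).
g'(t) = 0.48·151·t^-0.52. Setting 0.48·151·t^-0.52 = 151·t^0.48/(48+t) gives 0.48(48+t) = t, so 0.52·t = 0.48×48.
t* = 0.48×48/0.52 = 44.31 min.

44.31 min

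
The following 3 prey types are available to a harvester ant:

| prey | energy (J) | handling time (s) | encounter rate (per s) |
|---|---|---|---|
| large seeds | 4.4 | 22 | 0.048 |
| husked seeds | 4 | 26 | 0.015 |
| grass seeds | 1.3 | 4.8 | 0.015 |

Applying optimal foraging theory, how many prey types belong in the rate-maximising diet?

E/h in descending order: grass seeds 0.271, large seeds 0.2, husked seeds 0.154 J/s. The optimal diet is the largest prefix of this list for which every included type satisfies E_i/h_i > R on the types above it.
Rate on top 1: 0.01819. large seeds: 0.2 > 0.01819 → include.
Rate on top 2: 0.1084. husked seeds: 0.154 > 0.1084 → include.
Optimal diet: grass seeds, large seeds, husked seeds — 3 of 3 types.

3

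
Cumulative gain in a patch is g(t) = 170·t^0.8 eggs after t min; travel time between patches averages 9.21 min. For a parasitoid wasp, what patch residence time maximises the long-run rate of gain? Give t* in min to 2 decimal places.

By the marginal value theorem, leave when the instantaneous gain rate g'(t) equals the habitat-wide average g(t)/(T + t).
g'(t) = 0.8·170·t^-0.2. Setting 0.8·170·t^-0.2 = 170·t^0.8/(9.21+t) gives 0.8(9.21+t) = t, so 0.20·t = 0.8×9.21.
t* = 0.8×9.21/0.20 = 36.84 min.

36.84 min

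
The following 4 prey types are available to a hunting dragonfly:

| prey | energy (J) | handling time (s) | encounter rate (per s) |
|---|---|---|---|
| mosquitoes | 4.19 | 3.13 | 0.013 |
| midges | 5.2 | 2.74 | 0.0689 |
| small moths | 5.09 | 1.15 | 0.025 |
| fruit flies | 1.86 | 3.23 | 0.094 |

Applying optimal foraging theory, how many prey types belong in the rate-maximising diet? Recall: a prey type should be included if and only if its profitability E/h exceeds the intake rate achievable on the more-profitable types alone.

E/h in descending order: small moths 4.43, midges 1.9, mosquitoes 1.34, fruit flies 0.576 J/s. The optimal diet is the largest prefix of this list for which every included type satisfies E_i/h_i > R on the types above it.
Rate on top 1: 0.1237. midges: 1.9 > 0.1237 → include.
Rate on top 2: 0.3988. mosquitoes: 1.34 > 0.3988 → include.
Rate on top 3: 0.4292. fruit flies: 0.576 > 0.4292 → include.
Optimal diet: small moths, midges, mosquitoes, fruit flies — 4 of 4 types.

4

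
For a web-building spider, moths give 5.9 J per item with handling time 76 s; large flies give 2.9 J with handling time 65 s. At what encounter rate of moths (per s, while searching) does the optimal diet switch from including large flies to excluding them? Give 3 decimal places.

0.018 per s

Drop large flies once their profitability E₂/h₂ falls below the rate achievable on moths alone: E₂/h₂ = λE₁/(1 + λh₁).
Solve for λ: λE₁h₂ = E₂(1 + λh₁) → λ(E₁h₂ − E₂h₁) = E₂ → λ = E₂/(E₁h₂ − E₂h₁).
λ = 2.9/(5.9×65 − 2.9×76) = 2.9/163.1 = 0.01778 per s.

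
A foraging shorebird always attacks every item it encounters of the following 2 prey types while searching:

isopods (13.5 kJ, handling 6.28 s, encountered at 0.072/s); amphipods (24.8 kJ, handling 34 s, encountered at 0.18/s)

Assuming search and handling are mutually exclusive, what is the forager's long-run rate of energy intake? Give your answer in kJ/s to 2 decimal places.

0.72 kJ/s

Energy encountered per unit search time: 0.072×13.5 + 0.18×24.8 = 5.436 kJ/s.
Handling time per unit search time: 0.072×6.28 + 0.18×34 = 6.572.
Rate = 5.436/(1 + 6.572) = 0.7179 kJ/s.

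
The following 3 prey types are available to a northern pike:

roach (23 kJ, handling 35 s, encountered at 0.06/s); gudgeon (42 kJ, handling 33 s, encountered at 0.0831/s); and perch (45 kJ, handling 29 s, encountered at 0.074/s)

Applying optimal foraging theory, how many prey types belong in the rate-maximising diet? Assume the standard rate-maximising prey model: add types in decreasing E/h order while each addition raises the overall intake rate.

E/h in descending order: perch 1.55, gudgeon 1.27, roach 0.657 kJ/s. The optimal diet is the largest prefix of this list for which every included type satisfies E_i/h_i > R on the types above it.
Rate on top 1: 1.058. gudgeon: 1.27 > 1.058 → include.
Rate on top 2: 1.158. roach: 0.657 < 1.158 → exclude; stop.
Optimal diet: perch, gudgeon — 2 of 3 types.

2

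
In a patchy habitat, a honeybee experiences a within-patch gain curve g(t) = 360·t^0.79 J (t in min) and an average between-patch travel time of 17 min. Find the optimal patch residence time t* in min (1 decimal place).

64.0 min

By the marginal value theorem, leave when the instantaneous gain rate g'(t) equals the habitat-wide average g(t)/(T + t).
g'(t) = 0.79·360·t^-0.21. Setting 0.79·360·t^-0.21 = 360·t^0.79/(17+t) gives 0.79(17+t) = t, so 0.21·t = 0.79×17.
t* = 0.79×17/0.21 = 63.95 min.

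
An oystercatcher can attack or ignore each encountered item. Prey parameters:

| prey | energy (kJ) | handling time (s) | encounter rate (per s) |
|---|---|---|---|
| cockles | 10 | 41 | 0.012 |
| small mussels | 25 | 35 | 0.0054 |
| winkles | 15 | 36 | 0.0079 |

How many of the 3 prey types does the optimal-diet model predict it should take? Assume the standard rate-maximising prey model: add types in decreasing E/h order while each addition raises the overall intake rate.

3

Profitabilities (E/h, kJ/s): small mussels 0.714, winkles 0.417, cockles 0.244. Add prey in this order while the next type's profitability exceeds the intake rate on those already taken.
Rate on top 1: 0.1135. winkles: 0.417 > 0.1135 → include.
Rate on top 2: 0.1721. cockles: 0.244 > 0.1721 → include.
Optimal diet: small mussels, winkles, cockles — 3 of 3 types.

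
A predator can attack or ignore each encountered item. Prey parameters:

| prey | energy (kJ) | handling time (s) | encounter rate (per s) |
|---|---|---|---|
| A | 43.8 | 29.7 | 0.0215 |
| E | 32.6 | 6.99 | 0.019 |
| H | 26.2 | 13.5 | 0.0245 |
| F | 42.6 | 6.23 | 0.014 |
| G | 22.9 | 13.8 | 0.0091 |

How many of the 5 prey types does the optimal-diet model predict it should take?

E/h in descending order: F 6.84, E 4.66, H 1.94, G 1.66, A 1.47 kJ/s. The optimal diet is the largest prefix of this list for which every included type satisfies E_i/h_i > R on the types above it.
Rate on top 1: 0.5486. E: 4.66 > 0.5486 → include.
Rate on top 2: 0.9965. H: 1.94 > 0.9965 → include.
Rate on top 3: 1.198. G: 1.66 > 1.198 → include.
Rate on top 4: 1.232. A: 1.47 > 1.232 → include.
Optimal diet: F, E, H, G, A — 5 of 5 types.

5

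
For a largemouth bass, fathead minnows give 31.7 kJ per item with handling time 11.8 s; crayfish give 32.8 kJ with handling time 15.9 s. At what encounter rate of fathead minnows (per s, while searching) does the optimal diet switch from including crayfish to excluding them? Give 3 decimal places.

0.280 per s

The zero-one rule: include crayfish iff E₂/h₂ > λE₁/(1+λh₁). Equality gives the switch point.
λE₁h₂ = E₂ + λE₂h₁ ⇒ λ = E₂/(E₁h₂ − E₂h₁) = 32.8/(504 − 387) = 0.2804 per s.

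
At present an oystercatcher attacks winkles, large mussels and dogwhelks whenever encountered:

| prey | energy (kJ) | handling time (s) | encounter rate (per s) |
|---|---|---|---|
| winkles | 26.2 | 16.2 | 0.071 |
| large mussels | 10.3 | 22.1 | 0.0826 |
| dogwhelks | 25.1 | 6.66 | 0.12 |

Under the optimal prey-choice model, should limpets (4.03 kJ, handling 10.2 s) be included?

No

On winkles, large mussels and dogwhelks alone, R = ΣλE/(1+Σλh) = 5.723/4.775 = 1.199 kJ/s.
Profitability of limpets: 4.03/10.2 = 0.3951 kJ/s.
0.3951 < 1.199, so adding limpets would lower the average — exclude it.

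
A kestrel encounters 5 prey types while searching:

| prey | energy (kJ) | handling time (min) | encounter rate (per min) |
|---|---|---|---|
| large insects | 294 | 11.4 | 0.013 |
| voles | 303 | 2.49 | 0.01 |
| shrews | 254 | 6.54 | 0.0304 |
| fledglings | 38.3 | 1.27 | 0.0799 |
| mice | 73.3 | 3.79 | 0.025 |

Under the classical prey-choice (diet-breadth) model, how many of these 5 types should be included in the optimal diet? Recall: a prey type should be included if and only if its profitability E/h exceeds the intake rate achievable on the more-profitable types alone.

5

E/h in descending order: voles 122, shrews 38.8, fledglings 30.2, large insects 25.8, mice 19.3 kJ/min. The optimal diet is the largest prefix of this list for which every included type satisfies E_i/h_i > R on the types above it.
Rate on top 1: 2.956. shrews: 38.8 > 2.956 → include.
Rate on top 2: 8.786. fledglings: 30.2 > 8.786 → include.
Rate on top 3: 10.42. large insects: 25.8 > 10.42 → include.
Rate on top 4: 11.97. mice: 19.3 > 11.97 → include.
Optimal diet: voles, shrews, fledglings, large insects, mice — 5 of 5 types.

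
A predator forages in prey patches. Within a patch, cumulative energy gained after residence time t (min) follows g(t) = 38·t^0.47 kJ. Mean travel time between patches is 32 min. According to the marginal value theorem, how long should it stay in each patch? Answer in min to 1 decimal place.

28.4 min

By the marginal value theorem, leave when the instantaneous gain rate g'(t) equals the habitat-wide average g(t)/(T + t).
g'(t) = 0.47·38·t^-0.53. Setting 0.47·38·t^-0.53 = 38·t^0.47/(32+t) gives 0.47(32+t) = t, so 0.53·t = 0.47×32.
t* = 0.47×32/0.53 = 28.38 min.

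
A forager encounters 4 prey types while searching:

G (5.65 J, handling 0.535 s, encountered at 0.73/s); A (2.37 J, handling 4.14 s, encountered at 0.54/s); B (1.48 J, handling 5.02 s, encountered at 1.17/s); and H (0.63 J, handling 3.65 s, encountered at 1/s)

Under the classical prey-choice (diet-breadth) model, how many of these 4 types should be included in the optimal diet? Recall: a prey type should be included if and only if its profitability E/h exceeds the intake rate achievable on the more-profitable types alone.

1

Rank by E/h (J/s): G 10.6, A 0.572, B 0.295, H 0.173. Include each in turn until the next type's E/h falls below the running intake rate.
Rate on top 1: 2.966. A: 0.572 < 2.966 → exclude; stop.
Optimal diet: G — 1 of 4 types.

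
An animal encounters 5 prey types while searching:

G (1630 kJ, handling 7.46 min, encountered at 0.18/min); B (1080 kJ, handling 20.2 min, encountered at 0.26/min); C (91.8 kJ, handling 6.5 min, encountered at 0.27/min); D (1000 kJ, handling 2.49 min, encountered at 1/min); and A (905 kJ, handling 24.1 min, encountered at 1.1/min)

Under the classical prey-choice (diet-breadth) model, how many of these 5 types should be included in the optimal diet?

Rank by E/h (kJ/min): D 402, G 218, B 53.5, A 37.6, C 14.1. Include each in turn until the next type's E/h falls below the running intake rate.
Rate on top 1: 286.5. G: 218 < 286.5 → exclude; stop.
Optimal diet: D — 1 of 5 types.

1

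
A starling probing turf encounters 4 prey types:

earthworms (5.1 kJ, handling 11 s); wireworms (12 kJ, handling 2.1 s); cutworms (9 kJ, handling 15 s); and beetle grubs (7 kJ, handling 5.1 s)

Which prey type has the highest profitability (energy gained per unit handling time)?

In descending order of E/h:
wireworms: 12/2.1 = 5.71 kJ/s
beetle grubs: 7/5.1 = 1.37 kJ/s
cutworms: 9/15 = 0.6 kJ/s
earthworms: 5.1/11 = 0.464 kJ/s

wireworms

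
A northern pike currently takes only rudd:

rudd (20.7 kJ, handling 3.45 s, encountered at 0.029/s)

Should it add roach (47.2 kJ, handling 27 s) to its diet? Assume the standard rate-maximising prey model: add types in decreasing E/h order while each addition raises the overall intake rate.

On rudd alone, R = ΣλE/(1+Σλh) = 0.6003/1.1 = 0.5457 kJ/s.
Profitability of roach: 47.2/27 = 1.748 kJ/s.
1.748 > 0.5457, so adding roach raises the average — include it.

Yes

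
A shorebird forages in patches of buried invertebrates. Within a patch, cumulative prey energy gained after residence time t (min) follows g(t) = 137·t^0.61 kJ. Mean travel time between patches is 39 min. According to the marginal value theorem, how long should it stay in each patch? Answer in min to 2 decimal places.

61.00 min

Maximise g(t)/(T+t): set derivative to zero → g'(t)(T+t) = g(t).
g'(t) = 0.61·137·t^-0.39. Setting 0.61·137·t^-0.39 = 137·t^0.61/(39+t) gives 0.61(39+t) = t, so 0.39·t = 0.61×39.
t* = 0.61×39/0.39 = 61 min.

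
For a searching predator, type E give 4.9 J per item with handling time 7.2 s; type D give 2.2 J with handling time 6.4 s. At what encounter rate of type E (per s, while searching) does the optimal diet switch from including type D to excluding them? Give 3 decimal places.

Drop type D once their profitability E₂/h₂ falls below the rate achievable on type E alone: E₂/h₂ = λE₁/(1 + λh₁).
Solve for λ: λE₁h₂ = E₂(1 + λh₁) → λ(E₁h₂ − E₂h₁) = E₂ → λ = E₂/(E₁h₂ − E₂h₁).
λ = 2.2/(4.9×6.4 − 2.2×7.2) = 2.2/15.52 = 0.1418 per s.

0.142 per s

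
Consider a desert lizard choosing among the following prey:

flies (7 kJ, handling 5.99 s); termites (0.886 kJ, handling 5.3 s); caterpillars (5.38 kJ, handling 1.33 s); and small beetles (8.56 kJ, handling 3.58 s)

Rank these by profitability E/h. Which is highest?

In descending order of E/h:
caterpillars: 5.38/1.33 = 4.05 kJ/s
small beetles: 8.56/3.58 = 2.39 kJ/s
flies: 7/5.99 = 1.17 kJ/s
termites: 0.886/5.3 = 0.167 kJ/s

caterpillars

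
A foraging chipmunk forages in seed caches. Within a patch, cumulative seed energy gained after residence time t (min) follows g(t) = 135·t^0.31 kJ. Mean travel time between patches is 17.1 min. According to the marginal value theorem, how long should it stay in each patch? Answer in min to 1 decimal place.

Maximise g(t)/(T+t): set derivative to zero → g'(t)(T+t) = g(t).
g'(t) = 0.31·135·t^-0.69. Setting 0.31·135·t^-0.69 = 135·t^0.31/(17.1+t) gives 0.31(17.1+t) = t, so 0.69·t = 0.31×17.1.
t* = 0.31×17.1/0.69 = 7.683 min.

7.7 min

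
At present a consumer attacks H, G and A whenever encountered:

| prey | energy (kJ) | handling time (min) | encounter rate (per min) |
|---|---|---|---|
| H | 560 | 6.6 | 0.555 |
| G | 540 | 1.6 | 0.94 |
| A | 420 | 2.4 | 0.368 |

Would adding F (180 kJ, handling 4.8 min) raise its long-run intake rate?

Current rate: (0.555×560 + 0.94×540 + 0.368×420)/(1 + 0.555×6.6 + 0.94×1.6 + 0.368×2.4) = 138 kJ/min.
F: E/h = 180/4.8 = 37.5 kJ/min.
Since 37.5 < R, time spent handling F is better spent searching.

No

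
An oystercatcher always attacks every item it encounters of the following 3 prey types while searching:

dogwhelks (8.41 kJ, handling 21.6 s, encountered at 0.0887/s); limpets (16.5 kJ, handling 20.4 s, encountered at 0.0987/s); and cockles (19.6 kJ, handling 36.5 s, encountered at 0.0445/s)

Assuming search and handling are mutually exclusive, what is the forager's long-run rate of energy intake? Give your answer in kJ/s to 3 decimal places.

0.495 kJ/s

R = Σλ_iE_i / (1 + Σλ_ih_i)
Numerator: 0.0887×8.41 + 0.0987×16.5 + 0.0445×19.6 = 3.247
Denominator: 1 + 0.0887×21.6 + 0.0987×20.4 + 0.0445×36.5 = 6.554
R = 3.247/6.554 = 0.4954 kJ/s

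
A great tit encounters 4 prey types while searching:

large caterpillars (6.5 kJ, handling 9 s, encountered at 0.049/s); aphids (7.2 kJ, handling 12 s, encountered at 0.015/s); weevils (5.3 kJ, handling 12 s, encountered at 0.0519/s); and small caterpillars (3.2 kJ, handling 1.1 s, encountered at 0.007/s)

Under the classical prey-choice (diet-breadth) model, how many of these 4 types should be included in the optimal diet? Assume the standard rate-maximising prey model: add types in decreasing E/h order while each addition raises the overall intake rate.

E/h in descending order: small caterpillars 2.91, large caterpillars 0.722, aphids 0.6, weevils 0.442 kJ/s. The optimal diet is the largest prefix of this list for which every included type satisfies E_i/h_i > R on the types above it.
Rate on top 1: 0.02223. large caterpillars: 0.722 > 0.02223 → include.
Rate on top 2: 0.2353. aphids: 0.6 > 0.2353 → include.
Rate on top 3: 0.2756. weevils: 0.442 > 0.2756 → include.
Optimal diet: small caterpillars, large caterpillars, aphids, weevils — 4 of 4 types.

4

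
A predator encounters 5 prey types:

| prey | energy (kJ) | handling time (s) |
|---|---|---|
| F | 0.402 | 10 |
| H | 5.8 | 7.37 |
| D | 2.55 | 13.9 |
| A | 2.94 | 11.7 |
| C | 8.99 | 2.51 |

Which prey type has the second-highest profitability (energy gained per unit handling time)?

H

Profitability E/h (kJ/s): F = 0.402/10 = 0.0402, H = 5.8/7.37 = 0.787, D = 2.55/13.9 = 0.183, A = 2.94/11.7 = 0.251, C = 8.99/2.51 = 3.58.
Ranked: C > H > A > D > F.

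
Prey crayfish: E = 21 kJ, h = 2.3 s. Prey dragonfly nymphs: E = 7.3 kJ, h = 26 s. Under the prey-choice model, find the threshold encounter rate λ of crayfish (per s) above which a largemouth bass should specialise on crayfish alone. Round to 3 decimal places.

0.014 per s

At the threshold, the rate on crayfish alone equals the profitability of dragonfly nymphs: λ·21/(1 + λ·2.3) = 7.3/26 = 0.2808.
Rearranging, λ(21 − 0.2808×2.3) = 0.2808, so λ = 0.2808/20.35 = 0.01379 per s.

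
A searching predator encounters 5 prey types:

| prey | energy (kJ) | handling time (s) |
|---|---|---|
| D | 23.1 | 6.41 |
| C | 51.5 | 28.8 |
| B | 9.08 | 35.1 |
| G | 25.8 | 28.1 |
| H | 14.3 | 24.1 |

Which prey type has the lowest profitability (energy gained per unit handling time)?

Profitability E/h (kJ/s): D = 23.1/6.41 = 3.6, C = 51.5/28.8 = 1.79, B = 9.08/35.1 = 0.259, G = 25.8/28.1 = 0.918, H = 14.3/24.1 = 0.593.
Ranked: D > C > G > H > B.

B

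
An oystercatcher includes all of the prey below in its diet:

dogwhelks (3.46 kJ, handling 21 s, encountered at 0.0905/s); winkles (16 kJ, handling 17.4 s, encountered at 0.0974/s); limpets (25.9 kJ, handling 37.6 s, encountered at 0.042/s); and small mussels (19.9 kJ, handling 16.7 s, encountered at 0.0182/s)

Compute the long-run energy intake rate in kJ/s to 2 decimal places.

0.51 kJ/s

R = (0.0905×3.46 + 0.0974×16 + 0.042×25.9 + 0.0182×19.9) / (1 + 0.0905×21 + 0.0974×17.4 + 0.042×37.6 + 0.0182×16.7) = 3.322/6.478 = 0.5127 kJ/s.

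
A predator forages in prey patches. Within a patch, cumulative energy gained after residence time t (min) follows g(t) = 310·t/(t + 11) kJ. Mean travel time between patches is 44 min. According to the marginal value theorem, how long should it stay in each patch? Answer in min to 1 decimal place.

Maximise g(t)/(T+t): set derivative to zero → g'(t)(T+t) = g(t).
g'(t) = 310·11/(t + 11)². Setting 310·11/(t+11)² = 310t/[(t+11)(44+t)] gives 11(44+t) = t(t+11), so t² = 11×44 = 484.
t* = √484 = 22 min.

22.0 min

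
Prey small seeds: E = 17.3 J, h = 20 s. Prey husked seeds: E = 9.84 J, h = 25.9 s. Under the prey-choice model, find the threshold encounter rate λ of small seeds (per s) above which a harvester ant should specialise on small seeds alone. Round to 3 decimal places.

0.039 per s

The zero-one rule: include husked seeds iff E₂/h₂ > λE₁/(1+λh₁). Equality gives the switch point.
λE₁h₂ = E₂ + λE₂h₁ ⇒ λ = E₂/(E₁h₂ − E₂h₁) = 9.84/(448.1 − 196.8) = 0.03916 per s.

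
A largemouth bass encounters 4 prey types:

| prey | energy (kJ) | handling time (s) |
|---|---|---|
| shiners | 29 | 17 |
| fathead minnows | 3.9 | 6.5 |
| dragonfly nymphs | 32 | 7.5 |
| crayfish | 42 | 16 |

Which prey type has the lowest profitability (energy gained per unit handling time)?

fathead minnows

In descending order of E/h:
dragonfly nymphs: 32/7.5 = 4.27 kJ/s
crayfish: 42/16 = 2.62 kJ/s
shiners: 29/17 = 1.71 kJ/s
fathead minnows: 3.9/6.5 = 0.6 kJ/s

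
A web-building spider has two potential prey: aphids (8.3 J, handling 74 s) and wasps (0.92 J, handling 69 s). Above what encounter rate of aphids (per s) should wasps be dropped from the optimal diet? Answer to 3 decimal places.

0.002 per s

The zero-one rule: include wasps iff E₂/h₂ > λE₁/(1+λh₁). Equality gives the switch point.
λE₁h₂ = E₂ + λE₂h₁ ⇒ λ = E₂/(E₁h₂ − E₂h₁) = 0.92/(572.7 − 68.08) = 0.001823 per s.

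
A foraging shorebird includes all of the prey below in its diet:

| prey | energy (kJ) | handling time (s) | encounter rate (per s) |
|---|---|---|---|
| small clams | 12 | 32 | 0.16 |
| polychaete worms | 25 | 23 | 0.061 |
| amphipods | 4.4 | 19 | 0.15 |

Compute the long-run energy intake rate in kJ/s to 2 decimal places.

0.40 kJ/s

R = (0.16×12 + 0.061×25 + 0.15×4.4) / (1 + 0.16×32 + 0.061×23 + 0.15×19) = 4.105/10.37 = 0.3957 kJ/s.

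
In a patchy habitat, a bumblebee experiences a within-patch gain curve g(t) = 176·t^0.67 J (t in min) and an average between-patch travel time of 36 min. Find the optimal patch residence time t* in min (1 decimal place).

73.1 min

Optimal t* satisfies g'(t*) = g(t*)/(T + t*).
g'(t) = 0.67·176·t^-0.33. Setting 0.67·176·t^-0.33 = 176·t^0.67/(36+t) gives 0.67(36+t) = t, so 0.33·t = 0.67×36.
t* = 0.67×36/0.33 = 73.09 min.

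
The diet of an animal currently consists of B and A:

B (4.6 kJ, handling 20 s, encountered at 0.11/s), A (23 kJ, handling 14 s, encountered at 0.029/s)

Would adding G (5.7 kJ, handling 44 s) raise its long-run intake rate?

No

Intake rate on the current diet: R = (0.11×4.6 + 0.029×23) / (1 + 0.11×20 + 0.029×14) = 1.173/3.606 = 0.3253 kJ/s.
G: E/h = 5.7/44 = 0.1295 kJ/s.
0.1295 < 0.3253, so adding G would lower the average — exclude it.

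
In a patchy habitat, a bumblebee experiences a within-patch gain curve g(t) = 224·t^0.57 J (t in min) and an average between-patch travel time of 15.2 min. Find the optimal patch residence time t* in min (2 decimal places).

20.15 min

Maximise g(t)/(T+t): set derivative to zero → g'(t)(T+t) = g(t).
g'(t) = 0.57·224·t^-0.43. Setting 0.57·224·t^-0.43 = 224·t^0.57/(15.2+t) gives 0.57(15.2+t) = t, so 0.43·t = 0.57×15.2.
t* = 0.57×15.2/0.43 = 20.15 min.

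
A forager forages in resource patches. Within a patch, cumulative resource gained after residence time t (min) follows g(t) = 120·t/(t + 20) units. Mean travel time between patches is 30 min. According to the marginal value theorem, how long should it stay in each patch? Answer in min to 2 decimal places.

By the marginal value theorem, leave when the instantaneous gain rate g'(t) equals the habitat-wide average g(t)/(T + t).
g'(t) = 120·20/(t + 20)². Setting 120·20/(t+20)² = 120t/[(t+20)(30+t)] gives 20(30+t) = t(t+20), so t² = 20×30 = 600.
t* = √600 = 24.49 min.

24.49 min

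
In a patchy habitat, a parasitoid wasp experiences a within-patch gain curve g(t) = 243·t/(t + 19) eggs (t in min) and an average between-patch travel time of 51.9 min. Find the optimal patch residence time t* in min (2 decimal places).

31.40 min

Maximise g(t)/(T+t): set derivative to zero → g'(t)(T+t) = g(t).
g'(t) = 243·19/(t + 19)². Setting 243·19/(t+19)² = 243t/[(t+19)(51.9+t)] gives 19(51.9+t) = t(t+19), so t² = 19×51.9 = 986.1.
t* = √986.1 = 31.4 min.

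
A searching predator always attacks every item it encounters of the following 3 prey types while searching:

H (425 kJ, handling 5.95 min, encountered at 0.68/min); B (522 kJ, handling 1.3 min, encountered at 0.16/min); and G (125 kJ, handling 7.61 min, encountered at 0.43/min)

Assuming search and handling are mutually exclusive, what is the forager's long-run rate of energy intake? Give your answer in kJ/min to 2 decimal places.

Energy encountered per unit search time: 0.68×425 + 0.16×522 + 0.43×125 = 426.3 kJ/min.
Handling time per unit search time: 0.68×5.95 + 0.16×1.3 + 0.43×7.61 = 7.526.
Rate = 426.3/(1 + 7.526) = 49.99 kJ/min.

49.99 kJ/min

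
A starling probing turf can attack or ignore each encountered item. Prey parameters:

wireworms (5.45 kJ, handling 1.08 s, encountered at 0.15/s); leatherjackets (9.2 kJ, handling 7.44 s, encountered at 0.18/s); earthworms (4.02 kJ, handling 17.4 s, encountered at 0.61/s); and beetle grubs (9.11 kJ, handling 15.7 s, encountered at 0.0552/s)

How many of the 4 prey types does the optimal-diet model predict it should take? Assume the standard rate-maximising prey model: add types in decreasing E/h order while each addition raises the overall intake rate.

Profitabilities (E/h, kJ/s): wireworms 5.05, leatherjackets 1.24, beetle grubs 0.58, earthworms 0.231. Add prey in this order while the next type's profitability exceeds the intake rate on those already taken.
Rate on top 1: 0.7035. leatherjackets: 1.24 > 0.7035 → include.
Rate on top 2: 0.9889. beetle grubs: 0.58 < 0.9889 → exclude; stop.
Optimal diet: wireworms, leatherjackets — 2 of 4 types.

2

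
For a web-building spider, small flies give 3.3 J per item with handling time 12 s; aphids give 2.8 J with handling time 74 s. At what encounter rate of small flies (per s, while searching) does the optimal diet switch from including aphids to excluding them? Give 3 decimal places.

0.013 per s

Drop aphids once their profitability E₂/h₂ falls below the rate achievable on small flies alone: E₂/h₂ = λE₁/(1 + λh₁).
Solve for λ: λE₁h₂ = E₂(1 + λh₁) → λ(E₁h₂ − E₂h₁) = E₂ → λ = E₂/(E₁h₂ − E₂h₁).
λ = 2.8/(3.3×74 − 2.8×12) = 2.8/210.6 = 0.0133 per s.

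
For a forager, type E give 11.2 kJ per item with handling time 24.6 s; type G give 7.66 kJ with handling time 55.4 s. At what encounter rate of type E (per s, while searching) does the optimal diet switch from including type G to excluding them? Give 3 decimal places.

The zero-one rule: include type G iff E₂/h₂ > λE₁/(1+λh₁). Equality gives the switch point.
λE₁h₂ = E₂ + λE₂h₁ ⇒ λ = E₂/(E₁h₂ − E₂h₁) = 7.66/(620.5 − 188.4) = 0.01773 per s.

0.018 per s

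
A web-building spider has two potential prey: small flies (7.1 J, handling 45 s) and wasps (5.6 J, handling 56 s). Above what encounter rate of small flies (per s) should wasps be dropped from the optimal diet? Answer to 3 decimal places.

Drop wasps once their profitability E₂/h₂ falls below the rate achievable on small flies alone: E₂/h₂ = λE₁/(1 + λh₁).
Solve for λ: λE₁h₂ = E₂(1 + λh₁) → λ(E₁h₂ − E₂h₁) = E₂ → λ = E₂/(E₁h₂ − E₂h₁).
λ = 5.6/(7.1×56 − 5.6×45) = 5.6/145.6 = 0.03846 per s.

0.038 per s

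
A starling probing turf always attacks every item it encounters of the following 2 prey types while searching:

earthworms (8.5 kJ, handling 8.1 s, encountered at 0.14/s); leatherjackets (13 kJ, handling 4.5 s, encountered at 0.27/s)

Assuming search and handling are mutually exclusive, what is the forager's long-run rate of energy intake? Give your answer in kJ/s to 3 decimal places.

R = Σλ_iE_i / (1 + Σλ_ih_i)
Numerator: 0.14×8.5 + 0.27×13 = 4.7
Denominator: 1 + 0.14×8.1 + 0.27×4.5 = 3.349
R = 4.7/3.349 = 1.403 kJ/s

1.403 kJ/s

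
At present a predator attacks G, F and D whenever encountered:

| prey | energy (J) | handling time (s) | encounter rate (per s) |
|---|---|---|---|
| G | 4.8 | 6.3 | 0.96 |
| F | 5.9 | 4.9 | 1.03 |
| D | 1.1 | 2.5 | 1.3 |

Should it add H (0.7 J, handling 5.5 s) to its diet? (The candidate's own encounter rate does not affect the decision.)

Intake rate on the current diet: R = (0.96×4.8 + 1.03×5.9 + 1.3×1.1) / (1 + 0.96×6.3 + 1.03×4.9 + 1.3×2.5) = 12.12/15.35 = 0.7895 J/s.
Profitability of H: 0.7/5.5 = 0.1273 J/s.
0.1273 < 0.7895, so adding H would lower the average — exclude it.

No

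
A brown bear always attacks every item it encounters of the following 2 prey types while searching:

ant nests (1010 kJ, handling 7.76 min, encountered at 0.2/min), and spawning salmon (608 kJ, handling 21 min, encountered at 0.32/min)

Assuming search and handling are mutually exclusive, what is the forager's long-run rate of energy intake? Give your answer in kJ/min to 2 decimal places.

42.77 kJ/min

R = Σλ_iE_i / (1 + Σλ_ih_i)
Numerator: 0.2×1010 + 0.32×608 = 396.6
Denominator: 1 + 0.2×7.76 + 0.32×21 = 9.272
R = 396.6/9.272 = 42.77 kJ/min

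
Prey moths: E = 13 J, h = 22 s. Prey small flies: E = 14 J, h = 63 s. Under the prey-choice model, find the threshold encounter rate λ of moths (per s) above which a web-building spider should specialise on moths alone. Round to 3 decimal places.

0.027 per s

The zero-one rule: include small flies iff E₂/h₂ > λE₁/(1+λh₁). Equality gives the switch point.
λE₁h₂ = E₂ + λE₂h₁ ⇒ λ = E₂/(E₁h₂ − E₂h₁) = 14/(819 − 308) = 0.0274 per s.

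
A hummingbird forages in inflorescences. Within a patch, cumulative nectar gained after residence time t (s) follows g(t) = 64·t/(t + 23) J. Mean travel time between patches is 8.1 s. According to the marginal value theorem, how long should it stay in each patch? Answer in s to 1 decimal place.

Maximise g(t)/(T+t): set derivative to zero → g'(t)(T+t) = g(t).
g'(t) = 64·23/(t + 23)². Setting 64·23/(t+23)² = 64t/[(t+23)(8.1+t)] gives 23(8.1+t) = t(t+23), so t² = 23×8.1 = 186.3.
t* = √186.3 = 13.65 s.

13.6 s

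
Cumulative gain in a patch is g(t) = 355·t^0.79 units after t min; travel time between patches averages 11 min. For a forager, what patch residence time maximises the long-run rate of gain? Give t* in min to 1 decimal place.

Optimal t* satisfies g'(t*) = g(t*)/(T + t*).
g'(t) = 0.79·355·t^-0.21. Setting 0.79·355·t^-0.21 = 355·t^0.79/(11+t) gives 0.79(11+t) = t, so 0.21·t = 0.79×11.
t* = 0.79×11/0.21 = 41.38 min.

41.4 min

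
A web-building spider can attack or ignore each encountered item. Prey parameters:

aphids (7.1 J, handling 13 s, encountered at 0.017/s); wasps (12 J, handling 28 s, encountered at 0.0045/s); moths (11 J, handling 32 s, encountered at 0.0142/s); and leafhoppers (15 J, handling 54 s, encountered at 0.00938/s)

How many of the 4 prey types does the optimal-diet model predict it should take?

Profitabilities (E/h, J/s): aphids 0.546, wasps 0.429, moths 0.344, leafhoppers 0.278. Add prey in this order while the next type's profitability exceeds the intake rate on those already taken.
Rate on top 1: 0.09885. wasps: 0.429 > 0.09885 → include.
Rate on top 2: 0.1297. moths: 0.344 > 0.1297 → include.
Rate on top 3: 0.1837. leafhoppers: 0.278 > 0.1837 → include.
Optimal diet: aphids, wasps, moths, leafhoppers — 4 of 4 types.

4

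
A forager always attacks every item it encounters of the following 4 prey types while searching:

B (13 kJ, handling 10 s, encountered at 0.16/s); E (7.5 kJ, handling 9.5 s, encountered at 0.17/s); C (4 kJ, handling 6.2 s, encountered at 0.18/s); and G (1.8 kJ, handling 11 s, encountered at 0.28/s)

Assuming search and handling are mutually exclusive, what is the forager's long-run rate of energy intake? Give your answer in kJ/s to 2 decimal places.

Energy encountered per unit search time: 0.16×13 + 0.17×7.5 + 0.18×4 + 0.28×1.8 = 4.579 kJ/s.
Handling time per unit search time: 0.16×10 + 0.17×9.5 + 0.18×6.2 + 0.28×11 = 7.411.
Rate = 4.579/(1 + 7.411) = 0.5444 kJ/s.

0.54 kJ/s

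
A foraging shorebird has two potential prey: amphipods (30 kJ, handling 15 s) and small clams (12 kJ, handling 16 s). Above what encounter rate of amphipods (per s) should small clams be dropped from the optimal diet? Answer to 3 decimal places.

The zero-one rule: include small clams iff E₂/h₂ > λE₁/(1+λh₁). Equality gives the switch point.
λE₁h₂ = E₂ + λE₂h₁ ⇒ λ = E₂/(E₁h₂ − E₂h₁) = 12/(480 − 180) = 0.04 per s.

0.040 per s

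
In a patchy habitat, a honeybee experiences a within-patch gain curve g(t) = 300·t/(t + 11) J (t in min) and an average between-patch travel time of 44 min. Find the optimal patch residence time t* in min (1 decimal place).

By the marginal value theorem, leave when the instantaneous gain rate g'(t) equals the habitat-wide average g(t)/(T + t).
g'(t) = 300·11/(t + 11)². Setting 300·11/(t+11)² = 300t/[(t+11)(44+t)] gives 11(44+t) = t(t+11), so t² = 11×44 = 484.
t* = √484 = 22 min.

22.0 min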